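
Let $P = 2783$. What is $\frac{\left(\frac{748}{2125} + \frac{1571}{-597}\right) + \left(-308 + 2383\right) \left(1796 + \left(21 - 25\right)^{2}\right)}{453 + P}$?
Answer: $\frac{280582367393}{241486500} \approx 1161.9$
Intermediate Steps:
$\frac{\left(\frac{748}{2125} + \frac{1571}{-597}\right) + \left(-308 + 2383\right) \left(1796 + \left(21 - 25\right)^{2}\right)}{453 + P} = \frac{\left(\frac{748}{2125} + \frac{1571}{-597}\right) + \left(-308 + 2383\right) \left(1796 + \left(21 - 25\right)^{2}\right)}{453 + 2783} = \frac{\left(748 \cdot \frac{1}{2125} + 1571 \left(- \frac{1}{597}\right)\right) + 2075 \left(1796 + \left(-4\right)^{2}\right)}{3236} = \left(\left(\frac{44}{125} - \frac{1571}{597}\right) + 2075 \left(1796 + 16\right)\right) \frac{1}{3236} = \left(- \frac{170107}{74625} + 2075 \cdot 1812\right) \frac{1}{3236} = \left(- \frac{170107}{74625} + 3759900\right) \frac{1}{3236} = \frac{280582367393}{74625} \cdot \frac{1}{3236} = \frac{280582367393}{241486500}$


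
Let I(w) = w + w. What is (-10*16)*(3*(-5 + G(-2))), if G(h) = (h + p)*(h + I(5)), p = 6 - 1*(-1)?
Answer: -16800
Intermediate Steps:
I(w) = 2*w
p = 7 (p = 6 + 1 = 7)
G(h) = (7 + h)*(10 + h) (G(h) = (h + 7)*(h + 2*5) = (7 + h)*(h + 10) = (7 + h)*(10 + h))
(-10*16)*(3*(-5 + G(-2))) = (-10*16)*(3*(-5 + (70 + (-2)² + 17*(-2)))) = -480*(-5 + (70 + 4 - 34)) = -480*(-5 + 40) = -480*35 = -160*105 = -16800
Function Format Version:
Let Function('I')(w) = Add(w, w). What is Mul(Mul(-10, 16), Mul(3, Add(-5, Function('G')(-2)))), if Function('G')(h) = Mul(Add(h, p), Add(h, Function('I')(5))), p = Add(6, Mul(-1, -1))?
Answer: -16800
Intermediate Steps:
Function('I')(w) = Mul(2, w)
p = 7 (p = Add(6, 1) = 7)
Function('G')(h) = Mul(Add(7, h), Add(10, h)) (Function('G')(h) = Mul(Add(h, 7), Add(h, Mul(2, 5))) = Mul(Add(7, h), Add(h, 10)) = Mul(Add(7, h), Add(10, h)))
Mul(Mul(-10, 16), Mul(3, Add(-5, Function('G')(-2)))) = Mul(Mul(-10, 16), Mul(3, Add(-5, Add(70, Pow(-2, 2), Mul(17, -2))))) = Mul(-160, Mul(3, Add(-5, Add(70, 4, -34)))) = Mul(-160, Mul(3, Add(-5, 40))) = Mul(-160, Mul(3, 35)) = Mul(-160, 105) = -16800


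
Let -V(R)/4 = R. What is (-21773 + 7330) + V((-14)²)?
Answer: -15227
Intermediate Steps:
V(R) = -4*R
(-21773 + 7330) + V((-14)²) = (-21773 + 7330) - 4*(-14)² = -14443 - 4*196 = -14443 - 784 = -15227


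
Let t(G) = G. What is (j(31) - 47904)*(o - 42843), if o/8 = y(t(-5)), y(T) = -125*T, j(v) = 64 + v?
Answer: 1809235987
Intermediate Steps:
o = 5000 (o = 8*(-125*(-5)) = 8*625 = 5000)
(j(31) - 47904)*(o - 42843) = ((64 + 31) - 47904)*(5000 - 42843) = (95 - 47904)*(-37843) = -47809*(-37843) = 1809235987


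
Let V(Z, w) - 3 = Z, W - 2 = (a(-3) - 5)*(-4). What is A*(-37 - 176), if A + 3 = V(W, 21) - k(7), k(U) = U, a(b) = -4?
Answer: -6603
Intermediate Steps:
W = 38 (W = 2 + (-4 - 5)*(-4) = 2 - 9*(-4) = 2 + 36 = 38)
V(Z, w) = 3 + Z
A = 31 (A = -3 + ((3 + 38) - 1*7) = -3 + (41 - 7) = -3 + 34 = 31)
A*(-37 - 176) = 31*(-37 - 176) = 31*(-213) = -6603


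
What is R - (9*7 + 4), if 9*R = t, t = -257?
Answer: -860/9 ≈ -95.556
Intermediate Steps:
R = -257/9 (R = (⅑)*(-257) = -257/9 ≈ -28.556)
R - (9*7 + 4) = -257/9 - (9*7 + 4) = -257/9 - (63 + 4) = -257/9 - 1*67 = -257/9 - 67 = -860/9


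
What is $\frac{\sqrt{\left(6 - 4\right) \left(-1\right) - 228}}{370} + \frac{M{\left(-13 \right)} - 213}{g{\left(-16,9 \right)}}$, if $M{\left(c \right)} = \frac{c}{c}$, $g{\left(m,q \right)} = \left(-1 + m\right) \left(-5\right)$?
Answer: $- \frac{212}{85} + \frac{i \sqrt{230}}{370} \approx -2.4941 + 0.040989 i$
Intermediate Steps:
$g{\left(m,q \right)} = 5 - 5 m$
$M{\left(c \right)} = 1$
$\frac{\sqrt{\left(6 - 4\right) \left(-1\right) - 228}}{370} + \frac{M{\left(-13 \right)} - 213}{g{\left(-16,9 \right)}} = \frac{\sqrt{\left(6 - 4\right) \left(-1\right) - 228}}{370} + \frac{1 - 213}{5 - -80} = \sqrt{2 \left(-1\right) - 228} \cdot \frac{1}{370} - \frac{212}{5 + 80} = \sqrt{-2 - 228} \cdot \frac{1}{370} - \frac{212}{85} = \sqrt{-230} \cdot \frac{1}{370} - \frac{212}{85} = i \sqrt{230} \cdot \frac{1}{370} - \frac{212}{85} = \frac{i \sqrt{230}}{370} - \frac{212}{85} = - \frac{212}{85} + \frac{i \sqrt{230}}{370}$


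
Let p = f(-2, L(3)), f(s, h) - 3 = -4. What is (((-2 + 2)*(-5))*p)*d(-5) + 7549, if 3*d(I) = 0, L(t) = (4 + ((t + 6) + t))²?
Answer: 7549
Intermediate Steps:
L(t) = (10 + 2*t)² (L(t) = (4 + ((6 + t) + t))² = (4 + (6 + 2*t))² = (10 + 2*t)²)
f(s, h) = -1 (f(s, h) = 3 - 4 = -1)
p = -1
d(I) = 0 (d(I) = (⅓)*0 = 0)
(((-2 + 2)*(-5))*p)*d(-5) + 7549 = (((-2 + 2)*(-5))*(-1))*0 + 7549 = ((0*(-5))*(-1))*0 + 7549 = (0*(-1))*0 + 7549 = 0*0 + 7549 = 0 + 7549 = 7549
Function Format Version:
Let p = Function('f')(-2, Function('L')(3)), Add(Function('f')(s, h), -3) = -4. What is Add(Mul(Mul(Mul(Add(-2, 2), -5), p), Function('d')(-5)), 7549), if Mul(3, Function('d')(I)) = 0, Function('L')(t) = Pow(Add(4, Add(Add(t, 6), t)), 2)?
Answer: 7549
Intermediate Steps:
Function('L')(t) = Pow(Add(10, Mul(2, t)), 2) (Function('L')(t) = Pow(Add(4, Add(Add(6, t), t)), 2) = Pow(Add(4, Add(6, Mul(2, t))), 2) = Pow(Add(10, Mul(2, t)), 2))
Function('f')(s, h) = -1 (Function('f')(s, h) = Add(3, -4) = -1)
p = -1
Function('d')(I) = 0 (Function('d')(I) = Mul(Rational(1, 3), 0) = 0)
Add(Mul(Mul(Mul(Add(-2, 2), -5), p), Function('d')(-5)), 7549) = Add(Mul(Mul(Mul(Add(-2, 2), -5), -1), 0), 7549) = Add(Mul(Mul(Mul(0, -5), -1), 0), 7549) = Add(Mul(Mul(0, -1), 0), 7549) = Add(Mul(0, 0), 7549) = Add(0, 7549) = 7549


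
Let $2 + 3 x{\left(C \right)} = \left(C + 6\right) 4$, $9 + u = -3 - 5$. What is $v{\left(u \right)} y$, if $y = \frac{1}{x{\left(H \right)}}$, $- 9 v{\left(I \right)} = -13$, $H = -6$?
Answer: $- \frac{13}{6} \approx -2.1667$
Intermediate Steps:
$u = -17$ ($u = -9 - 8 = -17$)
$x{\left(C \right)} = \frac{22}{3} + \frac{4 C}{3}$ ($x{\left(C \right)} = - \frac{2}{3} + \frac{\left(C + 6\right) 4}{3} = - \frac{2}{3} + \frac{\left(6 + C\right) 4}{3} = - \frac{2}{3} + \frac{24 + 4 C}{3} = - \frac{2}{3} + \left(8 + \frac{4 C}{3}\right) = \frac{22}{3} + \frac{4 C}{3}$)
$v{\left(I \right)} = \frac{13}{9}$ ($v{\left(I \right)} = \left(- \frac{1}{9}\right) \left(-13\right) = \frac{13}{9}$)
$y = - \frac{3}{2}$ ($y = \frac{1}{\frac{22}{3} + \frac{4}{3} \left(-6\right)} = \frac{1}{\frac{22}{3} - 8} = \frac{1}{- \frac{2}{3}} = - \frac{3}{2} \approx -1.5$)
$v{\left(u \right)} y = \frac{13}{9} \left(- \frac{3}{2}\right) = - \frac{13}{6}$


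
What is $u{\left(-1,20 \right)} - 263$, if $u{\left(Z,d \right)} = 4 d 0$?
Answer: $-263$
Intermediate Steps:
$u{\left(Z,d \right)} = 0$
$u{\left(-1,20 \right)} - 263 = 0 - 263 = -263$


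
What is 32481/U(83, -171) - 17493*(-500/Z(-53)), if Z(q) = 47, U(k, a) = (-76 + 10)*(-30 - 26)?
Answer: 10776196869/57904 ≈ 1.8610e+5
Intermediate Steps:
U(k, a) = 3696 (U(k, a) = -66*(-56) = 3696)
32481/U(83, -171) - 17493*(-500/Z(-53)) = 32481/3696 - 17493/((47/(-2500))*5) = 32481*(1/3696) - 17493/((47*(-1/2500))*5) = 10827/1232 - 17493/((-47/2500*5)) = 10827/1232 - 17493/(-47/500) = 10827/1232 - 17493*(-500/47) = 10827/1232 + 8746500/47 = 10776196869/57904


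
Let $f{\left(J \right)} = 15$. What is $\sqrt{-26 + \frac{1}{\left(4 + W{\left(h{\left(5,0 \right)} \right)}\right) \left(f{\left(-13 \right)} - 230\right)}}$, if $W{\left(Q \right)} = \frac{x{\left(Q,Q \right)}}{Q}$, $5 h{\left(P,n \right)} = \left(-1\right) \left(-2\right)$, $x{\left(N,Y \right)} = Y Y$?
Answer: $\frac{3 i \sqrt{2585418}}{946} \approx 5.0991 i$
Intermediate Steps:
$x{\left(N,Y \right)} = Y^{2}$
$h{\left(P,n \right)} = \frac{2}{5}$ ($h{\left(P,n \right)} = \frac{\left(-1\right) \left(-2\right)}{5} = \frac{1}{5} \cdot 2 = \frac{2}{5}$)
$W{\left(Q \right)} = Q$ ($W{\left(Q \right)} = \frac{Q^{2}}{Q} = Q$)
$\sqrt{-26 + \frac{1}{\left(4 + W{\left(h{\left(5,0 \right)} \right)}\right) \left(f{\left(-13 \right)} - 230\right)}} = \sqrt{-26 + \frac{1}{\left(4 + \frac{2}{5}\right) \left(15 - 230\right)}} = \sqrt{-26 + \frac{1}{\frac{22}{5} \left(-215\right)}} = \sqrt{-26 + \frac{1}{-946}} = \sqrt{-26 - \frac{1}{946}} = \sqrt{- \frac{24597}{946}} = \frac{3 i \sqrt{2585418}}{946}$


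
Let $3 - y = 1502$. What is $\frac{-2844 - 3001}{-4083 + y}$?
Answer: $\frac{5845}{5582} \approx 1.0471$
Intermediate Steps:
$y = -1499$ ($y = 3 - 1502 = -1499$)
$\frac{-2844 - 3001}{-4083 + y} = \frac{-2844 - 3001}{-4083 - 1499} = - \frac{5845}{-5582} = \left(-5845\right) \left(- \frac{1}{5582}\right) = \frac{5845}{5582}$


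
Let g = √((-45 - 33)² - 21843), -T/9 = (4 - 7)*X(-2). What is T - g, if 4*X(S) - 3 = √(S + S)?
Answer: 81/4 + 27*I/2 - 3*I*√1751 ≈ 20.25 - 112.03*I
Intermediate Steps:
X(S) = ¾ + √2*√S/4 (X(S) = ¾ + √(S + S)/4 = ¾ + √(2*S)/4 = ¾ + (√2*√S)/4 = ¾ + √2*√S/4)
T = 81/4 + 27*I/2 (T = -9*(4 - 7)*(¾ + √2*√(-2)/4) = -(-27)*(¾ + √2*(I*√2)/4) = -(-27)*(¾ + I/2) = -9*(-9/4 - 3*I/2) = 81/4 + 27*I/2 ≈ 20.25 + 13.5*I)
g = 3*I*√1751 (g = √((-78)² - 21843) = √(6084 - 21843) = √(-15759) = 3*I*√1751 ≈ 125.53*I)
T - g = (81/4 + 27*I/2) - 3*I*√1751 = 81/4 + 27*I/2 - 3*I*√1751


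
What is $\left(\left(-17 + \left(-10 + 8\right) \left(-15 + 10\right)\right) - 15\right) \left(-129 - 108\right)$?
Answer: $5214$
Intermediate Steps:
$\left(\left(-17 + \left(-10 + 8\right) \left(-15 + 10\right)\right) - 15\right) \left(-129 - 108\right) = \left(\left(-17 - -10\right) - 15\right) \left(-237\right) = \left(\left(-17 + 10\right) - 15\right) \left(-237\right) = \left(-7 - 15\right) \left(-237\right) = \left(-22\right) \left(-237\right) = 5214$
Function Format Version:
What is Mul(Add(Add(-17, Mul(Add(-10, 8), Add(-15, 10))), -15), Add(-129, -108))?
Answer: 5214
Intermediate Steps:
Mul(Add(Add(-17, Mul(Add(-10, 8), Add(-15, 10))), -15), Add(-129, -108)) = Mul(Add(Add(-17, Mul(-2, -5)), -15), -237) = Mul(Add(Add(-17, 10), -15), -237) = Mul(Add(-7, -15), -237) = Mul(-22, -237) = 5214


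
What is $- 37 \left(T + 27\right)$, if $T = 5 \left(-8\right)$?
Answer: $481$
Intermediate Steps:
$T = -40$
$- 37 \left(T + 27\right) = - 37 \left(-40 + 27\right) = \left(-37\right) \left(-13\right) = 481$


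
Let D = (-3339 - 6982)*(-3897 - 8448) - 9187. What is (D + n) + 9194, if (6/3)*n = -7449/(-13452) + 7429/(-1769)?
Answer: 2021325814607575/15864392 ≈ 1.2741e+8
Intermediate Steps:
n = -28919209/15864392 (n = (-7449/(-13452) + 7429/(-1769))/2 = (-7449*(-1/13452) + 7429*(-1/1769))/2 = (2483/4484 - 7429/1769)/2 = (½)*(-28919209/7932196) = -28919209/15864392 ≈ -1.8229)
D = 127403558 (D = -10321*(-12345) - 9187 = 127412745 - 9187 = 127403558)
(D + n) + 9194 = (127403558 - 28919209/15864392) + 9194 = 2021179957387527/15864392 + 9194 = 2021325814607575/15864392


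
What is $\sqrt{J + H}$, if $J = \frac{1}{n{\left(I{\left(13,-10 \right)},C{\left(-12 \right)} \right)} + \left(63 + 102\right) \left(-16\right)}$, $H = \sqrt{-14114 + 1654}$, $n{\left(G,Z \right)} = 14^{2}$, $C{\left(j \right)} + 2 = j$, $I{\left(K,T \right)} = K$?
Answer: $\frac{\sqrt{-611 + 2986568 i \sqrt{3115}}}{1222} \approx 7.4707 + 7.4708 i$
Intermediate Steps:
$C{\left(j \right)} = -2 + j$
$n{\left(G,Z \right)} = 196$
$H = 2 i \sqrt{3115}$ ($H = \sqrt{-12460} = 2 i \sqrt{3115} \approx 111.62 i$)
$J = - \frac{1}{2444}$ ($J = \frac{1}{196 + \left(63 + 102\right) \left(-16\right)} = \frac{1}{196 + 165 \left(-16\right)} = \frac{1}{196 - 2640} = \frac{1}{-2444} = - \frac{1}{2444} \approx -0.00040917$)
$\sqrt{J + H} = \sqrt{- \frac{1}{2444} + 2 i \sqrt{3115}}$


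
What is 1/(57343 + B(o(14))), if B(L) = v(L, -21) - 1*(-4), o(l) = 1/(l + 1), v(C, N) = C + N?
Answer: 15/859891 ≈ 1.7444e-5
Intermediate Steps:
o(l) = 1/(1 + l)
B(L) = -17 + L (B(L) = (L - 21) - 1*(-4) = (-21 + L) + 4 = -17 + L)
1/(57343 + B(o(14))) = 1/(57343 + (-17 + 1/(1 + 14))) = 1/(57343 + (-17 + 1/15)) = 1/(57343 - 254/15) = 1/(859891/15) = 15/859891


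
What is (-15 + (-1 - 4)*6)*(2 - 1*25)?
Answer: 1035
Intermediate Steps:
(-15 + (-1 - 4)*6)*(2 - 1*25) = (-15 - 5*6)*(2 - 25) = (-15 - 30)*(-23) = -45*(-23) = 1035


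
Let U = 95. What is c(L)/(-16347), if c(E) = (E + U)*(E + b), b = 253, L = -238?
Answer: 715/5449 ≈ 0.13122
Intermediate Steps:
c(E) = (95 + E)*(253 + E) (c(E) = (E + 95)*(E + 253) = (95 + E)*(253 + E))
c(L)/(-16347) = (24035 + (-238)² + 348*(-238))/(-16347) = (24035 + 56644 - 82824)*(-1/16347) = -2145*(-1/16347) = 715/5449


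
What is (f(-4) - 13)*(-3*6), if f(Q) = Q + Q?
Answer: 378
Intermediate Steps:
f(Q) = 2*Q
(f(-4) - 13)*(-3*6) = (2*(-4) - 13)*(-3*6) = (-8 - 13)*(-18) = -21*(-18) = 378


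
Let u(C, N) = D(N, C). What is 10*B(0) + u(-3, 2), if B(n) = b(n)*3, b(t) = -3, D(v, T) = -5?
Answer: -95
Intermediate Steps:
u(C, N) = -5
B(n) = -9 (B(n) = -3*3 = -9)
10*B(0) + u(-3, 2) = 10*(-9) - 5 = -90 - 5 = -95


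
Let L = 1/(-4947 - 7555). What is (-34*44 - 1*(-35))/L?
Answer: 18265422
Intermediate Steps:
L = -1/12502 (L = 1/(-12502) = -1/12502 ≈ -7.9987e-5)
(-34*44 - 1*(-35))/L = (-34*44 - 1*(-35))/(-1/12502) = (-1496 + 35)*(-12502) = -1461*(-12502) = 18265422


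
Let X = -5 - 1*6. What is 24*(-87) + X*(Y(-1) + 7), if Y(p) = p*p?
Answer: -2176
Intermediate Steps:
X = -11 (X = -5 - 6 = -11)
Y(p) = p**2
24*(-87) + X*(Y(-1) + 7) = 24*(-87) - 11*((-1)**2 + 7) = -2088 - 11*(1 + 7) = -2088 - 11*8 = -2088 - 88 = -2176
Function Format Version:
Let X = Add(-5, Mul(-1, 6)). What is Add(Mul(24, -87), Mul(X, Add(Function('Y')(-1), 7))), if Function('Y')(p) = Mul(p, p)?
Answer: -2176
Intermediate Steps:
X = -11 (X = Add(-5, -6) = -11)
Function('Y')(p) = Pow(p, 2)
Add(Mul(24, -87), Mul(X, Add(Function('Y')(-1), 7))) = Add(Mul(24, -87), Mul(-11, Add(Pow(-1, 2), 7))) = Add(-2088, Mul(-11, Add(1, 7))) = Add(-2088, Mul(-11, 8)) = Add(-2088, -88) = -2176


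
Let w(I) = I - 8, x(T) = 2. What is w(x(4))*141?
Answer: -846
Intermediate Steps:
w(I) = -8 + I
w(x(4))*141 = (-8 + 2)*141 = -6*141 = -846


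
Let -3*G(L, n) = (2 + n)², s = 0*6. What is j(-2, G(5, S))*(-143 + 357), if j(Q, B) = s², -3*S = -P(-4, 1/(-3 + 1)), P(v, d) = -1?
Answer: 0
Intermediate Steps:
s = 0
S = -⅓ (S = -(-1)*(-1)/3 = -⅓*1 = -⅓ ≈ -0.33333)
G(L, n) = -(2 + n)²/3
j(Q, B) = 0 (j(Q, B) = 0² = 0)
j(-2, G(5, S))*(-143 + 357) = 0*(-143 + 357) = 0*214 = 0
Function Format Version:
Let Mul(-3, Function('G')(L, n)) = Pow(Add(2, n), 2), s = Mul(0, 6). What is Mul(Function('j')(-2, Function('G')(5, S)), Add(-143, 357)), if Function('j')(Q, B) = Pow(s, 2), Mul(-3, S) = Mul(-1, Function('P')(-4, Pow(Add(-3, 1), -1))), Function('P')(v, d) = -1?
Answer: 0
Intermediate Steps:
s = 0
S = Rational(-1, 3) (S = Mul(Rational(-1, 3), Mul(-1, -1)) = Mul(Rational(-1, 3), 1) = Rational(-1, 3) ≈ -0.33333)
Function('G')(L, n) = Mul(Rational(-1, 3), Pow(Add(2, n), 2))
Function('j')(Q, B) = 0 (Function('j')(Q, B) = Pow(0, 2) = 0)
Mul(Function('j')(-2, Function('G')(5, S)), Add(-143, 357)) = Mul(0, Add(-143, 357)) = Mul(0, 214) = 0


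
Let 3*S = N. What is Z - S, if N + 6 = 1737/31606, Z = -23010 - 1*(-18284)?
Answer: -149307323/31606 ≈ -4724.0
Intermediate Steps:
Z = -4726 (Z = -23010 + 18284 = -4726)
N = -187899/31606 (N = -6 + 1737/31606 = -187899/31606 ≈ -5.9450)
S = -62633/31606 (S = (⅓)*(-187899/31606) = -62633/31606 ≈ -1.9817)
Z - S = -4726 - 1*(-62633/31606) = -4726 + 62633/31606 = -149307323/31606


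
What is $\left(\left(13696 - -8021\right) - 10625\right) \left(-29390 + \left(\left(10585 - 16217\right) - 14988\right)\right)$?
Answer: $-554710920$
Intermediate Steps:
$\left(\left(13696 - -8021\right) - 10625\right) \left(-29390 + \left(\left(10585 - 16217\right) - 14988\right)\right) = \left(\left(13696 + 8021\right) - 10625\right) \left(-29390 - 20620\right) = \left(21717 - 10625\right) \left(-29390 - 20620\right) = 11092 \left(-50010\right) = -554710920$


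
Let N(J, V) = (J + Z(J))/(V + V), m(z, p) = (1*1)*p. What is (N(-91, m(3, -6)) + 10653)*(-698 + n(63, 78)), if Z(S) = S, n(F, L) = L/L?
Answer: -44614273/6 ≈ -7.4357e+6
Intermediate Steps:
n(F, L) = 1
m(z, p) = p (m(z, p) = 1*p = p)
N(J, V) = J/V (N(J, V) = (J + J)/(V + V) = (2*J)/((2*V)) = (2*J)*(1/(2*V)) = J/V)
(N(-91, m(3, -6)) + 10653)*(-698 + n(63, 78)) = (-91/(-6) + 10653)*(-698 + 1) = (-91*(-1/6) + 10653)*(-697) = (91/6 + 10653)*(-697) = (64009/6)*(-697) = -44614273/6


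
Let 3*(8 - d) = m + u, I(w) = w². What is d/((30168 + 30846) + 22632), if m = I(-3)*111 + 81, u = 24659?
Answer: -25715/250938 ≈ -0.10248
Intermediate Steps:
m = 1080 (m = (-3)²*111 + 81 = 9*111 + 81 = 999 + 81 = 1080)
d = -25715/3 (d = 8 - (1080 + 24659)/3 = 8 - ⅓*25739 = 8 - 25739/3 = -25715/3 ≈ -8571.7)
d/((30168 + 30846) + 22632) = -25715/(3*((30168 + 30846) + 22632)) = -25715/(3*(61014 + 22632)) = -25715/3/83646 = -25715/3*1/83646 = -25715/250938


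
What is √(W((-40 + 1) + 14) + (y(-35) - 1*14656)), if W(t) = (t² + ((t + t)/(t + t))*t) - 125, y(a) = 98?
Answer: I*√14083 ≈ 118.67*I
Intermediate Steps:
W(t) = -125 + t + t² (W(t) = (t² + ((2*t)/((2*t)))*t) - 125 = (t² + ((2*t)*(1/(2*t)))*t) - 125 = (t² + 1*t) - 125 = (t² + t) - 125 = (t + t²) - 125 = -125 + t + t²)
√(W((-40 + 1) + 14) + (y(-35) - 1*14656)) = √((-125 + ((-40 + 1) + 14) + ((-40 + 1) + 14)²) + (98 - 1*14656)) = √((-125 + (-39 + 14) + (-39 + 14)²) + (98 - 14656)) = √((-125 - 25 + (-25)²) - 14558) = √((-125 - 25 + 625) - 14558) = √(475 - 14558) = √(-14083) = I*√14083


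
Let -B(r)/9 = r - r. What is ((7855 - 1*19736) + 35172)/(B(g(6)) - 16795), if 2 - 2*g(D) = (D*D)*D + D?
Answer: -23291/16795 ≈ -1.3868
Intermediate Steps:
g(D) = 1 - D/2 - D³/2 (g(D) = 1 - ((D*D)*D + D)/2 = 1 - (D²*D + D)/2 = 1 - (D³ + D)/2 = 1 - (D + D³)/2 = 1 + (-D/2 - D³/2) = 1 - D/2 - D³/2)
B(r) = 0 (B(r) = -9*(r - r) = -9*0 = 0)
((7855 - 1*19736) + 35172)/(B(g(6)) - 16795) = ((7855 - 1*19736) + 35172)/(0 - 16795) = ((7855 - 19736) + 35172)/(-16795) = (-11881 + 35172)*(-1/16795) = 23291*(-1/16795) = -23291/16795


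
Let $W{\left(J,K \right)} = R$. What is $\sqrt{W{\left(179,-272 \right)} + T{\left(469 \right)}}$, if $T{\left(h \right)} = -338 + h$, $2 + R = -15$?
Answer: $\sqrt{114} \approx 10.677$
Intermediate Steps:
$R = -17$ ($R = -2 - 15 = -17$)
$W{\left(J,K \right)} = -17$
$\sqrt{W{\left(179,-272 \right)} + T{\left(469 \right)}} = \sqrt{-17 + \left(-338 + 469\right)} = \sqrt{-17 + 131} = \sqrt{114}$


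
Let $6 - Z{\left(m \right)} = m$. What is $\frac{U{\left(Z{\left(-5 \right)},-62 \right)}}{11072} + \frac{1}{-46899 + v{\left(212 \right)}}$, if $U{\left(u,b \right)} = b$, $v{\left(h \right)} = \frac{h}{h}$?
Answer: $- \frac{729687}{129813664} \approx -0.005621$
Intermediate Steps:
$v{\left(h \right)} = 1$
$Z{\left(m \right)} = 6 - m$
$\frac{U{\left(Z{\left(-5 \right)},-62 \right)}}{11072} + \frac{1}{-46899 + v{\left(212 \right)}} = - \frac{62}{11072} + \frac{1}{-46899 + 1} = \left(-62\right) \frac{1}{11072} + \frac{1}{-46898} = - \frac{31}{5536} - \frac{1}{46898} = - \frac{729687}{129813664}$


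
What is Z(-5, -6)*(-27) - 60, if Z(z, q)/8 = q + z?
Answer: 2316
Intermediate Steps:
Z(z, q) = 8*q + 8*z (Z(z, q) = 8*(q + z) = 8*q + 8*z)
Z(-5, -6)*(-27) - 60 = (8*(-6) + 8*(-5))*(-27) - 60 = (-48 - 40)*(-27) - 60 = -88*(-27) - 60 = 2376 - 60 = 2316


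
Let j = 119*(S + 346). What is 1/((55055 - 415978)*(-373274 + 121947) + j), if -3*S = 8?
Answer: 3/272129207033 ≈ 1.1024e-11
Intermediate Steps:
S = -8/3 (S = -⅓*8 = -8/3 ≈ -2.6667)
j = 122570/3 (j = 119*(-8/3 + 346) = 119*(1030/3) = 122570/3 ≈ 40857.)
1/((55055 - 415978)*(-373274 + 121947) + j) = 1/((55055 - 415978)*(-373274 + 121947) + 122570/3) = 1/(-360923*(-251327) + 122570/3) = 1/(90709694821 + 122570/3) = 1/(272129207033/3) = 3/272129207033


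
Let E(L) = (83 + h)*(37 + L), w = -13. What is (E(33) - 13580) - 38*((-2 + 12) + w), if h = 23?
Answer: -6046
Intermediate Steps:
E(L) = 3922 + 106*L (E(L) = (83 + 23)*(37 + L) = 106*(37 + L) = 3922 + 106*L)
(E(33) - 13580) - 38*((-2 + 12) + w) = ((3922 + 106*33) - 13580) - 38*((-2 + 12) - 13) = ((3922 + 3498) - 13580) - 38*(10 - 13) = (7420 - 13580) - 38*(-3) = -6160 + 114 = -6046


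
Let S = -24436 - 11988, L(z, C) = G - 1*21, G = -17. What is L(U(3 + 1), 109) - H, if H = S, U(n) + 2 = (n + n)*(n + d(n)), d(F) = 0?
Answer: 36386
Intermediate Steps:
U(n) = -2 + 2*n² (U(n) = -2 + (n + n)*(n + 0) = -2 + (2*n)*n = -2 + 2*n²)
L(z, C) = -38 (L(z, C) = -17 - 1*21 = -17 - 21 = -38)
S = -36424
H = -36424
L(U(3 + 1), 109) - H = -38 - 1*(-36424) = -38 + 36424 = 36386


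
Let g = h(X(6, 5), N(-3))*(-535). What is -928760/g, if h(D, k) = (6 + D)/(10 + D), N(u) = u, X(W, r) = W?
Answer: 6944/3 ≈ 2314.7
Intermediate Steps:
h(D, k) = (6 + D)/(10 + D)
g = -1605/4 (g = ((6 + 6)/(10 + 6))*(-535) = (12/16)*(-535) = ((1/16)*12)*(-535) = (¾)*(-535) = -1605/4 ≈ -401.25)
-928760/g = -928760/(-1605/4) = -928760*(-4/1605) = 6944/3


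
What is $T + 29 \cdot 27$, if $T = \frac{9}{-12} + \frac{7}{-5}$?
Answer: $\frac{15617}{20} \approx 780.85$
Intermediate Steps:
$T = - \frac{43}{20}$ ($T = 9 \left(- \frac{1}{12}\right) + 7 \left(- \frac{1}{5}\right) = - \frac{3}{4} - \frac{7}{5} = - \frac{43}{20} \approx -2.15$)
$T + 29 \cdot 27 = - \frac{43}{20} + 29 \cdot 27 = - \frac{43}{20} + 783 = \frac{15617}{20}$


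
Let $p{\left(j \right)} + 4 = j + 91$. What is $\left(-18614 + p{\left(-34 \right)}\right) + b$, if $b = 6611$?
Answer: $-11950$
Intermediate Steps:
$p{\left(j \right)} = 87 + j$ ($p{\left(j \right)} = -4 + \left(j + 91\right) = -4 + \left(91 + j\right) = 87 + j$)
$\left(-18614 + p{\left(-34 \right)}\right) + b = \left(-18614 + \left(87 - 34\right)\right) + 6611 = \left(-18614 + 53\right) + 6611 = -18561 + 6611 = -11950$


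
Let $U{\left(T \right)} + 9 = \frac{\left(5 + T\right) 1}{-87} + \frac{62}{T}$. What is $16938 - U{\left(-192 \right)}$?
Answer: $\frac{15725121}{928} \approx 16945.0$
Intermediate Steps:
$U{\left(T \right)} = - \frac{788}{87} + \frac{62}{T} - \frac{T}{87}$ ($U{\left(T \right)} = -9 + \left(\frac{\left(5 + T\right) 1}{-87} + \frac{62}{T}\right) = -9 + \left(\left(5 + T\right) \left(- \frac{1}{87}\right) + \frac{62}{T}\right) = -9 - \left(\frac{5}{87} - \frac{62}{T} + \frac{T}{87}\right) = - \frac{788}{87} + \frac{62}{T} - \frac{T}{87}$)
$16938 - U{\left(-192 \right)} = 16938 - \frac{5394 - - 192 \left(788 - 192\right)}{87 \left(-192\right)} = 16938 - \frac{1}{87} \left(- \frac{1}{192}\right) \left(5394 - \left(-192\right) 596\right) = 16938 - \frac{1}{87} \left(- \frac{1}{192}\right) \left(5394 + 114432\right) = 16938 - \frac{1}{87} \left(- \frac{1}{192}\right) 119826 = 16938 - - \frac{6657}{928} = 16938 + \frac{6657}{928} = \frac{15725121}{928}$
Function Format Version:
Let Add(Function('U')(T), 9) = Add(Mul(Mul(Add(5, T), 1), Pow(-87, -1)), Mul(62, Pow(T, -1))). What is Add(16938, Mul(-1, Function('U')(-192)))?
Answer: Rational(15725121, 928) ≈ 16945.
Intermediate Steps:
Function('U')(T) = Add(Rational(-788, 87), Mul(62, Pow(T, -1)), Mul(Rational(-1, 87), T)) (Function('U')(T) = Add(-9, Add(Mul(Mul(Add(5, T), 1), Pow(-87, -1)), Mul(62, Pow(T, -1)))) = Add(-9, Add(Mul(Add(5, T), Rational(-1, 87)), Mul(62, Pow(T, -1)))) = Add(-9, Add(Add(Rational(-5, 87), Mul(Rational(-1, 87), T)), Mul(62, Pow(T, -1)))) = Add(-9, Add(Rational(-5, 87), Mul(62, Pow(T, -1)), Mul(Rational(-1, 87), T))) = Add(Rational(-788, 87), Mul(62, Pow(T, -1)), Mul(Rational(-1, 87), T)))
Add(16938, Mul(-1, Function('U')(-192))) = Add(16938, Mul(-1, Mul(Rational(1, 87), Pow(-192, -1), Add(5394, Mul(-1, -192, Add(788, -192)))))) = Add(16938, Mul(-1, Mul(Rational(1, 87), Rational(-1, 192), Add(5394, Mul(-1, -192, 596))))) = Add(16938, Mul(-1, Mul(Rational(1, 87), Rational(-1, 192), Add(5394, 114432)))) = Add(16938, Mul(-1, Mul(Rational(1, 87), Rational(-1, 192), 119826))) = Add(16938, Mul(-1, Rational(-6657, 928))) = Add(16938, Rational(6657, 928)) = Rational(15725121, 928)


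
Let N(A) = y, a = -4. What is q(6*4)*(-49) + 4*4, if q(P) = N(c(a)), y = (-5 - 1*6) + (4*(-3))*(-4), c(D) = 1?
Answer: -1797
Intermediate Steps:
y = 37 (y = (-5 - 6) - 12*(-4) = -11 + 48 = 37)
N(A) = 37
q(P) = 37
q(6*4)*(-49) + 4*4 = 37*(-49) + 4*4 = -1813 + 16 = -1797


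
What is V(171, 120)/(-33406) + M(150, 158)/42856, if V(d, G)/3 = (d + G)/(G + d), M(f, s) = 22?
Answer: 13781/32537444 ≈ 0.00042354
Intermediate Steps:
V(d, G) = 3 (V(d, G) = 3*((d + G)/(G + d)) = 3*((G + d)/(G + d)) = 3*1 = 3)
V(171, 120)/(-33406) + M(150, 158)/42856 = 3/(-33406) + 22/42856 = 3*(-1/33406) + 22*(1/42856) = -3/33406 + 1/1948 = 13781/32537444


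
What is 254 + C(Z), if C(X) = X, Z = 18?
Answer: 272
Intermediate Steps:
254 + C(Z) = 254 + 18 = 272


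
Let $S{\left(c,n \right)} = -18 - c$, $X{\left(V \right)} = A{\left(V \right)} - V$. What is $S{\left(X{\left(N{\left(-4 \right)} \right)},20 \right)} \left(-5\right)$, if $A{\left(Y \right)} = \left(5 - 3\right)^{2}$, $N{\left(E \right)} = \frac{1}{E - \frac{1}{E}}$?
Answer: $\frac{334}{3} \approx 111.33$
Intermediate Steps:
$A{\left(Y \right)} = 4$ ($A{\left(Y \right)} = 2^{2} = 4$)
$X{\left(V \right)} = 4 - V$
$S{\left(X{\left(N{\left(-4 \right)} \right)},20 \right)} \left(-5\right) = \left(-18 - \left(4 - - \frac{4}{-1 + \left(-4\right)^{2}}\right)\right) \left(-5\right) = \left(-18 - \left(4 - - \frac{4}{-1 + 16}\right)\right) \left(-5\right) = \left(-18 - \left(4 - - \frac{4}{15}\right)\right) \left(-5\right) = \left(-18 - \left(4 + \frac{4}{15}\right)\right) \left(-5\right) = \left(-18 - \frac{64}{15}\right) \left(-5\right) = \left(- \frac{334}{15}\right) \left(-5\right) = \frac{334}{3}$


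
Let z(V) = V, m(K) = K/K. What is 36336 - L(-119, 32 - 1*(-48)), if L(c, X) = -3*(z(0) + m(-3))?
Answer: 36339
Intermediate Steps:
m(K) = 1
L(c, X) = -3 (L(c, X) = -3*(0 + 1) = -3*1 = -3)
36336 - L(-119, 32 - 1*(-48)) = 36336 - 1*(-3) = 36336 + 3 = 36339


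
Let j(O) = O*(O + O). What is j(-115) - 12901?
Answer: 13549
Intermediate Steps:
j(O) = 2*O² (j(O) = O*(2*O) = 2*O²)
j(-115) - 12901 = 2*(-115)² - 12901 = 2*13225 - 12901 = 26450 - 12901 = 13549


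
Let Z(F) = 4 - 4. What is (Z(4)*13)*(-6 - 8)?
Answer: 0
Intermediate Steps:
Z(F) = 0
(Z(4)*13)*(-6 - 8) = (0*13)*(-6 - 8) = 0*(-14) = 0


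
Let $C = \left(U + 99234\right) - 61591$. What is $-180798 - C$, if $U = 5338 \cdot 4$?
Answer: $-239793$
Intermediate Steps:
$U = 21352$
$C = 58995$ ($C = \left(21352 + 99234\right) - 61591 = 120586 - 61591 = 58995$)
$-180798 - C = -180798 - 58995 = -239793$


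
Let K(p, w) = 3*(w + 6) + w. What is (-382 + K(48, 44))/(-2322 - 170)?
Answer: 47/623 ≈ 0.075441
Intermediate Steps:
K(p, w) = 18 + 4*w (K(p, w) = 3*(6 + w) + w = (18 + 3*w) + w = 18 + 4*w)
(-382 + K(48, 44))/(-2322 - 170) = (-382 + (18 + 4*44))/(-2322 - 170) = (-382 + (18 + 176))/(-2492) = (-382 + 194)*(-1/2492) = -188*(-1/2492) = 47/623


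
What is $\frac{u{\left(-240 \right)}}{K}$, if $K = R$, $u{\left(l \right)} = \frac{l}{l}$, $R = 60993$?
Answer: $\frac{1}{60993} \approx 1.6395 \cdot 10^{-5}$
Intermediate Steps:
$u{\left(l \right)} = 1$
$K = 60993$
$\frac{u{\left(-240 \right)}}{K} = 1 \cdot \frac{1}{60993} = \frac{1}{60993}$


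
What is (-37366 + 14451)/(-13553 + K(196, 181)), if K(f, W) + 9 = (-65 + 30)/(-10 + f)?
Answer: 4262190/2522567 ≈ 1.6896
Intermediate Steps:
K(f, W) = -9 - 35/(-10 + f) (K(f, W) = -9 + (-65 + 30)/(-10 + f) = -9 - 35/(-10 + f))
(-37366 + 14451)/(-13553 + K(196, 181)) = (-37366 + 14451)/(-13553 + (55 - 9*196)/(-10 + 196)) = -22915/(-13553 + (55 - 1764)/186) = -22915/(-13553 + (1/186)*(-1709)) = -22915/(-13553 - 1709/186) = -22915/(-2522567/186) = -22915*(-186/2522567) = 4262190/2522567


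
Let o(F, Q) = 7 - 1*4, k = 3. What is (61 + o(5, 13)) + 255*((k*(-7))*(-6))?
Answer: 32194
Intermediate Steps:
o(F, Q) = 3 (o(F, Q) = 7 - 4 = 3)
(61 + o(5, 13)) + 255*((k*(-7))*(-6)) = (61 + 3) + 255*((3*(-7))*(-6)) = 64 + 255*(-21*(-6)) = 64 + 255*126 = 64 + 32130 = 32194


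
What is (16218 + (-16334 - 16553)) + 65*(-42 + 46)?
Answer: -16409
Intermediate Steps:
(16218 + (-16334 - 16553)) + 65*(-42 + 46) = (16218 - 32887) + 65*4 = -16669 + 260 = -16409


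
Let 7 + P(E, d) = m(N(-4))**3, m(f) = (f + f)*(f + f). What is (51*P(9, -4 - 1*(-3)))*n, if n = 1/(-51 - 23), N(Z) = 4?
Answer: -13368987/74 ≈ -1.8066e+5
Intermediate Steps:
n = -1/74 (n = 1/(-74) = -1/74 ≈ -0.013514)
m(f) = 4*f**2 (m(f) = (2*f)*(2*f) = 4*f**2)
P(E, d) = 262137 (P(E, d) = -7 + (4*4**2)**3 = -7 + (4*16)**3 = -7 + 64**3 = -7 + 262144 = 262137)
(51*P(9, -4 - 1*(-3)))*n = (51*262137)*(-1/74) = 13368987*(-1/74) = -13368987/74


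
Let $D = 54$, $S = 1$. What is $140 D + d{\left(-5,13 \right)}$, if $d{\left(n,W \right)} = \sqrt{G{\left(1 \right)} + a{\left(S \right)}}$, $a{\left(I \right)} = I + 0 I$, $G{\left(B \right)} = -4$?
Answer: $7560 + i \sqrt{3} \approx 7560.0 + 1.732 i$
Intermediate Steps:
$a{\left(I \right)} = I$ ($a{\left(I \right)} = I + 0 = I$)
$d{\left(n,W \right)} = i \sqrt{3}$ ($d{\left(n,W \right)} = \sqrt{-4 + 1} = \sqrt{-3} = i \sqrt{3}$)
$140 D + d{\left(-5,13 \right)} = 140 \cdot 54 + i \sqrt{3} = 7560 + i \sqrt{3}$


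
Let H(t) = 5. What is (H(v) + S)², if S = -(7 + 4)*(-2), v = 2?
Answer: 729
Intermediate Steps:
S = 22 (S = -11*(-2) = -1*(-22) = 22)
(H(v) + S)² = (5 + 22)² = 27² = 729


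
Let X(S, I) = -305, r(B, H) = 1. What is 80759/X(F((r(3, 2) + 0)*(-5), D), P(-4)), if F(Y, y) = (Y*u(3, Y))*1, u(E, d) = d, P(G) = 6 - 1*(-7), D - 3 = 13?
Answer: -80759/305 ≈ -264.78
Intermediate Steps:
D = 16 (D = 3 + 13 = 16)
P(G) = 13 (P(G) = 6 + 7 = 13)
F(Y, y) = Y² (F(Y, y) = (Y*Y)*1 = Y²*1 = Y²)
80759/X(F((r(3, 2) + 0)*(-5), D), P(-4)) = 80759/(-305) = 80759*(-1/305) = -80759/305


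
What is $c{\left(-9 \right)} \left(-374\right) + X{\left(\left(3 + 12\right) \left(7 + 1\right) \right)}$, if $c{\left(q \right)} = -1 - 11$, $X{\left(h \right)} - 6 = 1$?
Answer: $4495$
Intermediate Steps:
$X{\left(h \right)} = 7$ ($X{\left(h \right)} = 6 + 1 = 7$)
$c{\left(q \right)} = -12$ ($c{\left(q \right)} = -1 - 11 = -12$)
$c{\left(-9 \right)} \left(-374\right) + X{\left(\left(3 + 12\right) \left(7 + 1\right) \right)} = \left(-12\right) \left(-374\right) + 7 = 4488 + 7 = 4495$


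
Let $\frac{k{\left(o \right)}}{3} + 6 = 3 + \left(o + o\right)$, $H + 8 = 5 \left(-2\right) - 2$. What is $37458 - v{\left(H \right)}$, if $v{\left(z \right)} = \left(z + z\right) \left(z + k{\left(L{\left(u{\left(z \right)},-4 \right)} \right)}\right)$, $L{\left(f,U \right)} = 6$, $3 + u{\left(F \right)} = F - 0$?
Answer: $37738$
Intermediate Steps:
$u{\left(F \right)} = -3 + F$ ($u{\left(F \right)} = -3 + \left(F - 0\right) = -3 + \left(F + 0\right) = -3 + F$)
$H = -20$ ($H = -8 + \left(5 \left(-2\right) - 2\right) = -8 - 12 = -20$)
$k{\left(o \right)} = -9 + 6 o$ ($k{\left(o \right)} = -18 + 3 \left(3 + \left(o + o\right)\right) = -18 + 3 \left(3 + 2 o\right) = -18 + \left(9 + 6 o\right) = -9 + 6 o$)
$v{\left(z \right)} = 2 z \left(27 + z\right)$ ($v{\left(z \right)} = \left(z + z\right) \left(z + \left(-9 + 6 \cdot 6\right)\right) = 2 z \left(z + \left(-9 + 36\right)\right) = 2 z \left(z + 27\right) = 2 z \left(27 + z\right)$)
$37458 - v{\left(H \right)} = 37458 - 2 \left(-20\right) \left(27 - 20\right) = 37458 - 2 \left(-20\right) 7 = 37458 - -280 = 37458 + 280 = 37738$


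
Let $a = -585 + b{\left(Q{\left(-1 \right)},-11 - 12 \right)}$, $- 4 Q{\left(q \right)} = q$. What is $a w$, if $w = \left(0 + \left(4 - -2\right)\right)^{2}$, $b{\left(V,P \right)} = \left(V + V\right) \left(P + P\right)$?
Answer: $-21888$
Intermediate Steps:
$Q{\left(q \right)} = - \frac{q}{4}$
$b{\left(V,P \right)} = 4 P V$ ($b{\left(V,P \right)} = 2 V 2 P = 4 P V$)
$w = 36$ ($w = \left(0 + \left(4 + 2\right)\right)^{2} = \left(0 + 6\right)^{2} = 6^{2} = 36$)
$a = -608$ ($a = -585 + 4 \left(-11 - 12\right) \left(\left(- \frac{1}{4}\right) \left(-1\right)\right) = -585 + 4 \left(-11 - 12\right) \frac{1}{4} = -585 + 4 \left(-23\right) \frac{1}{4} = -585 - 23 = -608$)
$a w = \left(-608\right) 36 = -21888$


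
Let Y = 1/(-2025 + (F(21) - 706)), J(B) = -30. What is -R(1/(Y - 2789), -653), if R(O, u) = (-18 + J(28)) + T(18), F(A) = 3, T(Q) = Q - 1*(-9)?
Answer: 21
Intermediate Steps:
T(Q) = 9 + Q (T(Q) = Q + 9 = 9 + Q)
Y = -1/2728 (Y = 1/(-2025 + (3 - 706)) = 1/(-2025 - 703) = 1/(-2728) = -1/2728 ≈ -0.00036657)
R(O, u) = -21 (R(O, u) = (-18 - 30) + (9 + 18) = -48 + 27 = -21)
-R(1/(Y - 2789), -653) = -1*(-21) = 21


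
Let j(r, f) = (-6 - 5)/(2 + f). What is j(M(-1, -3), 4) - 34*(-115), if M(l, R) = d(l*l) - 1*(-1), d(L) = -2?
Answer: 23449/6 ≈ 3908.2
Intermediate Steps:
M(l, R) = -1 (M(l, R) = -2 - 1*(-1) = -2 + 1 = -1)
j(r, f) = -11/(2 + f)
j(M(-1, -3), 4) - 34*(-115) = -11/(2 + 4) - 34*(-115) = -11/6 + 3910 = 23449/6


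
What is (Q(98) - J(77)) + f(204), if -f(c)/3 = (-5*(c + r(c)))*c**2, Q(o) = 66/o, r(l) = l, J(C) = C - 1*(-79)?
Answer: 12479798469/49 ≈ 2.5469e+8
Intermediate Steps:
J(C) = 79 + C (J(C) = C + 79 = 79 + C)
f(c) = 30*c**3 (f(c) = -3*(-5*(c + c))*c**2 = -3*(-10*c)*c**2 = -(-30)*c**3 = 30*c**3)
(Q(98) - J(77)) + f(204) = (66/98 - (79 + 77)) + 30*204**3 = (66*(1/98) - 1*156) + 30*8489664 = (33/49 - 156) + 254689920 = -7611/49 + 254689920 = 12479798469/49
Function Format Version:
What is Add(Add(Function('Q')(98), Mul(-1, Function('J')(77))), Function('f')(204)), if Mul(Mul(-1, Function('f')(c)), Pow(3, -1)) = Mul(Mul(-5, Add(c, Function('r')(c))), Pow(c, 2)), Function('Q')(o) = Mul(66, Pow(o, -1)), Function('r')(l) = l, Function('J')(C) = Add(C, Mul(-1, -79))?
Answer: Rational(12479798469, 49) ≈ 2.5469e+8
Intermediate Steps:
Function('J')(C) = Add(79, C) (Function('J')(C) = Add(C, 79) = Add(79, C))
Function('f')(c) = Mul(30, Pow(c, 3)) (Function('f')(c) = Mul(-3, Mul(Mul(-5, Add(c, c)), Pow(c, 2))) = Mul(-3, Mul(Mul(-5, Mul(2, c)), Pow(c, 2))) = Mul(-3, Mul(Mul(-10, c), Pow(c, 2))) = Mul(-3, Mul(-10, Pow(c, 3))) = Mul(30, Pow(c, 3)))
Add(Add(Function('Q')(98), Mul(-1, Function('J')(77))), Function('f')(204)) = Add(Add(Mul(66, Pow(98, -1)), Mul(-1, Add(79, 77))), Mul(30, Pow(204, 3))) = Add(Add(Mul(66, Rational(1, 98)), Mul(-1, 156)), Mul(30, 8489664)) = Add(Add(Rational(33, 49), -156), 254689920) = Add(Rational(-7611, 49), 254689920) = Rational(12479798469, 49)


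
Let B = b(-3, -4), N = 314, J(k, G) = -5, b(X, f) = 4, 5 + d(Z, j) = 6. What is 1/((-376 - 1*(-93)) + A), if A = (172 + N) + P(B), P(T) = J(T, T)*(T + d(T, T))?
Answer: 1/178 ≈ 0.0056180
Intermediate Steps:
d(Z, j) = 1 (d(Z, j) = -5 + 6 = 1)
B = 4
P(T) = -5 - 5*T (P(T) = -5*(T + 1) = -5*(1 + T) = -5 - 5*T)
A = 461 (A = (172 + 314) + (-5 - 5*4) = 486 + (-5 - 20) = 486 - 25 = 461)
1/((-376 - 1*(-93)) + A) = 1/((-376 - 1*(-93)) + 461) = 1/((-376 + 93) + 461) = 1/(-283 + 461) = 1/178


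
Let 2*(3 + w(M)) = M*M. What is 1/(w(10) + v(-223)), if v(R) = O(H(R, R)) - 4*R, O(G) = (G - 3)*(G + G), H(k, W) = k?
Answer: 1/101735 ≈ 9.8295e-6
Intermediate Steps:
O(G) = 2*G*(-3 + G) (O(G) = (-3 + G)*(2*G) = 2*G*(-3 + G))
w(M) = -3 + M**2/2 (w(M) = -3 + (M*M)/2 = -3 + M**2/2)
v(R) = -4*R + 2*R*(-3 + R) (v(R) = 2*R*(-3 + R) - 4*R = -4*R + 2*R*(-3 + R))
1/(w(10) + v(-223)) = 1/((-3 + (1/2)*10**2) + 2*(-223)*(-5 - 223)) = 1/((-3 + (1/2)*100) + 2*(-223)*(-228)) = 1/((-3 + 50) + 101688) = 1/(47 + 101688) = 1/101735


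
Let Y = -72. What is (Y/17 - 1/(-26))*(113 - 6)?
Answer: -198485/442 ≈ -449.06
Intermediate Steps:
(Y/17 - 1/(-26))*(113 - 6) = (-72/17 - 1/(-26))*(113 - 6) = (-72*1/17 - 1*(-1/26))*107 = (-72/17 + 1/26)*107 = -1855/442*107 = -198485/442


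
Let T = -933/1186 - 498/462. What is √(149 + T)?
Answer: √1227066226078/91322 ≈ 12.130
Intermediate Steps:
T = -170279/91322 (T = -933*1/1186 - 498*1/462 = -933/1186 - 83/77 = -170279/91322 ≈ -1.8646)
√(149 + T) = √(149 - 170279/91322) = √(13436699/91322) = √1227066226078/91322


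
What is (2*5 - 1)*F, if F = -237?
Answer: -2133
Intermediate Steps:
(2*5 - 1)*F = (2*5 - 1)*(-237) = (10 - 1)*(-237) = 9*(-237) = -2133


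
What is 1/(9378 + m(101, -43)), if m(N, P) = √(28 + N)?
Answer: 3126/29315585 - √129/87946755 ≈ 0.00010650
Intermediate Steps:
1/(9378 + m(101, -43)) = 1/(9378 + √(28 + 101)) = 1/(9378 + √129)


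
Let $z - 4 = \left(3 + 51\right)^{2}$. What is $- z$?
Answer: $-2920$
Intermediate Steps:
$z = 2920$ ($z = 4 + \left(3 + 51\right)^{2} = 4 + 54^{2} = 4 + 2916 = 2920$)
$- z = \left(-1\right) 2920 = -2920$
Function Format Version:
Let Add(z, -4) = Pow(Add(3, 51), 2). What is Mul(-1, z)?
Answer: -2920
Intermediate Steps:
z = 2920 (z = Add(4, Pow(Add(3, 51), 2)) = Add(4, Pow(54, 2)) = Add(4, 2916) = 2920)
Mul(-1, z) = Mul(-1, 2920) = -2920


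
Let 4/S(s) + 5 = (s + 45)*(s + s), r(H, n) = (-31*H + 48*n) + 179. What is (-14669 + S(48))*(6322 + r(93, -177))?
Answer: 638488654074/8923 ≈ 7.1555e+7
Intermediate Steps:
r(H, n) = 179 - 31*H + 48*n
S(s) = 4/(-5 + 2*s*(45 + s)) (S(s) = 4/(-5 + (s + 45)*(s + s)) = 4/(-5 + (45 + s)*(2*s)) = 4/(-5 + 2*s*(45 + s)))
(-14669 + S(48))*(6322 + r(93, -177)) = (-14669 + 4/(-5 + 2*48**2 + 90*48))*(6322 + (179 - 31*93 + 48*(-177))) = (-14669 + 4/(-5 + 2*2304 + 4320))*(6322 + (179 - 2883 - 8496)) = (-14669 + 4/(-5 + 4608 + 4320))*(6322 - 11200) = (-14669 + 4/8923)*(-4878) = -130891483/8923*(-4878) = 638488654074/8923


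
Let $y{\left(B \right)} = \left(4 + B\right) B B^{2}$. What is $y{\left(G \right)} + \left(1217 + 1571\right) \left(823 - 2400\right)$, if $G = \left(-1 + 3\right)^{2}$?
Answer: $-4396164$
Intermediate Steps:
$G = 4$ ($G = 2^{2} = 4$)
$y{\left(B \right)} = B^{3} \left(4 + B\right)$ ($y{\left(B \right)} = \left(4 + B\right) B^{3} = B^{3} \left(4 + B\right)$)
$y{\left(G \right)} + \left(1217 + 1571\right) \left(823 - 2400\right) = 4^{3} \left(4 + 4\right) + \left(1217 + 1571\right) \left(823 - 2400\right) = 64 \cdot 8 + 2788 \left(-1577\right) = 512 - 4396676 = -4396164$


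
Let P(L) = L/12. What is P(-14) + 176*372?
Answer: 392825/6 ≈ 65471.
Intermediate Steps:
P(L) = L/12 (P(L) = L*(1/12) = L/12)
P(-14) + 176*372 = (1/12)*(-14) + 176*372 = -7/6 + 65472 = 392825/6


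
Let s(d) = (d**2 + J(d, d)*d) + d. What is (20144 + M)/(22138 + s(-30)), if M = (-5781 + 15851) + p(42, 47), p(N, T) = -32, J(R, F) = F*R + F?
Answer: -15091/1546 ≈ -9.7613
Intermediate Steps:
J(R, F) = F + F*R
s(d) = d + d**2 + d**2*(1 + d) (s(d) = (d**2 + (d*(1 + d))*d) + d = (d**2 + d**2*(1 + d)) + d = d + d**2 + d**2*(1 + d))
M = 10038 (M = (-5781 + 15851) - 32 = 10070 - 32 = 10038)
(20144 + M)/(22138 + s(-30)) = (20144 + 10038)/(22138 - 30*(1 - 30 - 30*(1 - 30))) = 30182/(22138 - 30*(1 - 30 - 30*(-29))) = 30182/(22138 - 30*(1 - 30 + 870)) = 30182/(22138 - 30*841) = 30182/(22138 - 25230) = 30182/(-3092) = 30182*(-1/3092) = -15091/1546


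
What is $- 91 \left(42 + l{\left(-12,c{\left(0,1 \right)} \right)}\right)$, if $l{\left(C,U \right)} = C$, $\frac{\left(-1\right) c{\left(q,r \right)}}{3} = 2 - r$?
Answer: $-2730$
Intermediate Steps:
$c{\left(q,r \right)} = -6 + 3 r$ ($c{\left(q,r \right)} = - 3 \left(2 - r\right) = -6 + 3 r$)
$- 91 \left(42 + l{\left(-12,c{\left(0,1 \right)} \right)}\right) = - 91 \left(42 - 12\right) = \left(-91\right) 30 = -2730$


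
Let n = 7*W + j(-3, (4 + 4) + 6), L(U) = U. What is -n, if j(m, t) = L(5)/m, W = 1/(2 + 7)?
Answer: 8/9 ≈ 0.88889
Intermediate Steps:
W = 1/9 ≈ 0.11111
j(m, t) = 5/m
n = -8/9 (n = 7*(1/9) + 5/(-3) = 7/9 + 5*(-1/3) = 7/9 - 5/3 = -8/9 ≈ -0.88889)
-n = -1*(-8/9) = 8/9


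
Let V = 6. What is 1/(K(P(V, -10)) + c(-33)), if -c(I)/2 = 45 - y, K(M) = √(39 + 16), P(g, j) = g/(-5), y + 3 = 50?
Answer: -4/39 + √55/39 ≈ 0.087595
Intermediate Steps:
y = 47 (y = -3 + 50 = 47)
P(g, j) = -g/5 (P(g, j) = g*(-⅕) = -g/5)
K(M) = √55
c(I) = 4 (c(I) = -2*(45 - 1*47) = -2*(45 - 47) = -2*(-2) = 4)
1/(K(P(V, -10)) + c(-33)) = 1/(√55 + 4) = 1/(4 + √55)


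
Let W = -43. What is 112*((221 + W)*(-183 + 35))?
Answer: -2950528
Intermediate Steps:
112*((221 + W)*(-183 + 35)) = 112*((221 - 43)*(-183 + 35)) = 112*(178*(-148)) = 112*(-26344) = -2950528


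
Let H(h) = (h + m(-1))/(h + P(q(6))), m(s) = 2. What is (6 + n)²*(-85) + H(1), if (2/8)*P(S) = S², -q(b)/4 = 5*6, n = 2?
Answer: -313349437/57601 ≈ -5440.0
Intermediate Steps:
q(b) = -120 (q(b) = -20*6 = -4*30 = -120)
P(S) = 4*S²
H(h) = (2 + h)/(57600 + h) (H(h) = (h + 2)/(h + 4*(-120)²) = (2 + h)/(h + 4*14400) = (2 + h)/(h + 57600) = (2 + h)/(57600 + h))
(6 + n)²*(-85) + H(1) = (6 + 2)²*(-85) + (2 + 1)/(57600 + 1) = 8²*(-85) + 3/57601 = 64*(-85) + (1/57601)*3 = -5440 + 3/57601 = -313349437/57601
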